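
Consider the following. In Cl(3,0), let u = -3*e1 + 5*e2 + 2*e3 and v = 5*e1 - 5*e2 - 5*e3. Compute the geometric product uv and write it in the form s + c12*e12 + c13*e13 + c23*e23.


In Cl(3,0): e_i^2 = 1, e_ie_j = -e_je_i for i != j.
Scalar part = u . v = (-3)*5 + 5*(-5) + 2*(-5)
= -15 + (-25) + (-10) = -50
e12 coeff = (-3)*(-5) - 5*5 = 15 - 25 = -10
e13 coeff = (-3)*(-5) - 2*5 = 15 - 10 = 5
e23 coeff = 5*(-5) - 2*(-5) = -25 - (-10) = -15
uv = -50 - 10*e12 + 5*e13 - 15*e23


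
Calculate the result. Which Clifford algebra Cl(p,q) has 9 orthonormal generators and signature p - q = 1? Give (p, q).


We need p + q = 9 and p - q = 1.
Adding: 2p = 9 + 1 = 10, so p = 5.
Then q = 9 - 5 = 4.
(p, q) = (5, 4)


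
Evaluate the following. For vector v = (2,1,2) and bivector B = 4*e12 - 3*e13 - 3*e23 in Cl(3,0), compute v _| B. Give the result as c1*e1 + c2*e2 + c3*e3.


Left contraction v _| B = <vB>_1 (grade-1 part of the geometric product vB).
Using e1_|e12 = e2, e2_|e12 = -e1, e1_|e13 = e3, e3_|e13 = -e1, e2_|e23 = e3, e3_|e23 = -e2:
e1 coeff: -v2*b12 - v3*b13 = -(1)*(4) - (2)*(-3) = 2
e2 coeff: v1*b12 - v3*b23 = (2)*(4) - (2)*(-3) = 14
e3 coeff: v1*b13 + v2*b23 = (2)*(-3) + (1)*(-3) = -9
v _| B = 2*e1 + 14*e2 - 9*e3


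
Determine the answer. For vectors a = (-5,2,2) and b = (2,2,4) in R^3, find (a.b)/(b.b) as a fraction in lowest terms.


Projection coefficient = (a . b) / (b . b)
a . b = (-5)*2 + 2*2 + 2*4
= -10 + 4 + 8 = 2
b . b = 2^2 + 2^2 + 4^2
= 4 + 4 + 16 = 24
Coefficient = 2/24
In lowest terms: 1/12


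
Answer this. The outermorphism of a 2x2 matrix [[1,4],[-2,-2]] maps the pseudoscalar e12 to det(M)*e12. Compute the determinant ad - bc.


The outermorphism of a linear map f sends e1^e2 to f(e1)^f(e2).
f(e1) = 1*e1 - 2*e2
f(e2) = 4*e1 - 2*e2
f(e1) ^ f(e2) = (1*e1 - 2*e2) ^ (4*e1 - 2*e2)
= 1*(-2)*e12 + (-2)*4*e21
= (-2 - (-8))*e12
= 6*e12
Coefficient = 6


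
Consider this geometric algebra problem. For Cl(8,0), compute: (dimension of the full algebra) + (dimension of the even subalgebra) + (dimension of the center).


n = 8 + 0 = 8
Total dim = 2^8 = 256
Even subalgebra dim = 2^7 = 128
n is even, so center dim = 1
Sum = 256 + 128 + 1 = 385


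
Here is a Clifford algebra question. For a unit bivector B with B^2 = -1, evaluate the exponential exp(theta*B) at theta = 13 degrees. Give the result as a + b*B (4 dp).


For a unit bivector B with B^2 = -1, the exponential series gives
e^(theta*B) = cos(theta) + sin(theta)*B (the GA analogue of Euler's formula).
theta = 13 degrees = 0.226893 rad
cos(13 deg) = 0.9744
sin(13 deg) = 0.2250
exp(theta*B) = 0.9744 + 0.2250*B


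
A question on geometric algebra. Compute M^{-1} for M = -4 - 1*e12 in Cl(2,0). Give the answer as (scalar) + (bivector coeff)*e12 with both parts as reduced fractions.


M = -4 - 1*e12, where e12^2 = -1.
Since M commutes with its reverse ~M = a - b*e12, M * ~M = a^2 - b^2*e12^2 = a^2 + b^2.
So M^{-1} = ~M / (a^2 + b^2) = (a - b*e12)/(a^2 + b^2).
a^2 + b^2 = 16 + 1 = 17
Scalar part = -4/17 = -4/17
Bivector coeff = 1/17 = 1/17
M^{-1} = -4/17 + 1/17*e12


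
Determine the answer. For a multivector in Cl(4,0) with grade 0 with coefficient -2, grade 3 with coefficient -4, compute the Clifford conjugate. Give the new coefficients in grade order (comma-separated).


Clifford conjugate sign for grade k: (-1)^(k(k+1)/2)
Grade 0: (-1)^(0*1/2) = (-1)^0 = 1, coeff -2 -> -2
Grade 3: (-1)^(3*4/2) = (-1)^6 = 1, coeff -4 -> -4
Conjugated coefficients: -2, -4


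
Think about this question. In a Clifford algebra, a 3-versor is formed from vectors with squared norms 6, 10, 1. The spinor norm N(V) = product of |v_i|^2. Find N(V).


Spinor norm N(V) = |v1|^2 * |v2|^2 * ... * |v3|^2
= 6 * 10 * 1
Running product: 6, 60, 60
N(V) = 60


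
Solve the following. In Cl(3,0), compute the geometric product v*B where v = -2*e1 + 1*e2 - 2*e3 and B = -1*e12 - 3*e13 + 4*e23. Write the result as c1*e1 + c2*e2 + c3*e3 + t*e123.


vB has grade-1 (vector) and grade-3 (trivector) parts: vB = (v _| B) + (v ^ B).
Vector part <vB>_1:
  e1: -v2*b12 - v3*b13 = -(1)*(-1) - (-2)*(-3) = -5
  e2: v1*b12 - v3*b23 = (-2)*(-1) - (-2)*(4) = 10
  e3: v1*b13 + v2*b23 = (-2)*(-3) + (1)*(4) = 10
Trivector part <vB>_3:
  e123: v1*b23 - v2*b13 + v3*b12 = (-2)*(4) - (1)*(-3) + (-2)*(-1) = -3
vB = -5*e1 + 10*e2 + 10*e3 - 3*e123


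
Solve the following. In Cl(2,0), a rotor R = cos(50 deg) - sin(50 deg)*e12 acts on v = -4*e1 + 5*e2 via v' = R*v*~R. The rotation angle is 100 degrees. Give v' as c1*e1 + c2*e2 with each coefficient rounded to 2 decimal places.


Rotor R = cos(50deg) - sin(50deg)*e12
Rotation angle theta = 2 * 50 = 100 degrees
v' = R*v*~R rotates v by theta.
cos(100deg) = -0.1736, sin(100deg) = 0.9848
v'_1 = -4*cos(100deg) - 5*sin(100deg)
= -4*(-0.1736) - 5*0.9848
= -4.23
v'_2 = -4*sin(100deg) + 5*cos(100deg)
= -4*0.9848 + 5*(-0.1736)
= -4.81
v' = -4.23*e1 - 4.81*e2


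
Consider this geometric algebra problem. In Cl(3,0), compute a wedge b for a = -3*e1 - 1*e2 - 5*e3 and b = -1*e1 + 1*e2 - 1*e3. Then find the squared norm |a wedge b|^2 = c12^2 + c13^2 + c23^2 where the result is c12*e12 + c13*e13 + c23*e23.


a wedge b = (a1*b2 - a2*b1)*e12 + (a1*b3 - a3*b1)*e13 + (a2*b3 - a3*b2)*e23
e12 coeff: (-3)*1 - (-1)*(-1) = -3 - 1 = -4
e13 coeff: (-3)*(-1) - (-5)*(-1) = 3 - 5 = -2
e23 coeff: (-1)*(-1) - (-5)*1 = 1 - (-5) = 6
|a wedge b|^2 = (-4)^2 + (-2)^2 + 6^2
= 16 + 4 + 36
= 56


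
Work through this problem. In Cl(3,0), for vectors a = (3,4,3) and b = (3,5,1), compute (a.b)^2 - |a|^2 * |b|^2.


a . b = 3*3 + 4*5 + 3*1
= 9 + 20 + 3 = 32
|a|^2 = 3^2 + 4^2 + 3^2 = 34
|b|^2 = 3^2 + 5^2 + 1^2 = 35
(a.b)^2 = 32^2 = 1024
|a|^2 * |b|^2 = 34 * 35 = 1190
Result = 1024 - 1190 = -166


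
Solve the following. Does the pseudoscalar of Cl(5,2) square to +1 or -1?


The pseudoscalar I = e1...e_n (product of all n generators) of Cl(p,q) satisfies I^2 = (-1)^(q + n(n-1)/2).
p = 5, q = 2, n = p + q = 7
n(n-1)/2 = 7 * 6 / 2 = 21
Exponent = q + n(n-1)/2 = 2 + 21 = 23
I^2 = (-1)^23 = -1


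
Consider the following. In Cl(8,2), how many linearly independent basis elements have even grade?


Even subalgebra dimension = 2^(n-1)
n = 8 + 2 = 10
2^(10 - 1) = 2^9 = 512
Verification: sum of C(10,k) for even k = 1 + 45 + 210 + 210 + 45 + 1 = 512
Result = 512


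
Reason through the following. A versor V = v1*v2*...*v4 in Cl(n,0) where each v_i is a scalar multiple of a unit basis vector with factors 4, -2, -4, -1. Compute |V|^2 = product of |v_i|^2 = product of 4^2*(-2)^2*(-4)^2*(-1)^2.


Each vector v_i has |v_i|^2 = s_i^2
Squared scales: 4^2 = 16, (-2)^2 = 4, (-4)^2 = 16, (-1)^2 = 1
|V|^2 = 16 * 4 * 16 * 1
= 1024


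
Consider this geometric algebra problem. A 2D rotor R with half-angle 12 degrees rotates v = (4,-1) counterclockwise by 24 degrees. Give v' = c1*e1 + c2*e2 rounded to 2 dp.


Rotor R = cos(12deg) - sin(12deg)*e12
Rotation angle theta = 2 * 12 = 24 degrees
v' = R*v*~R rotates v by theta.
cos(24deg) = 0.9135, sin(24deg) = 0.4067
v'_1 = 4*cos(24deg) - (-1)*sin(24deg)
= 4*0.9135 - (-1)*0.4067
= 4.06
v'_2 = 4*sin(24deg) + (-1)*cos(24deg)
= 4*0.4067 + (-1)*0.9135
= 0.71
v' = 4.06*e1 + 0.71*e2


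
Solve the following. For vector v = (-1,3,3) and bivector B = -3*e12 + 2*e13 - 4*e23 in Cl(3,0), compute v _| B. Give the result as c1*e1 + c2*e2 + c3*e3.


Left contraction v _| B = <vB>_1 (grade-1 part of the geometric product vB).
Using e1_|e12 = e2, e2_|e12 = -e1, e1_|e13 = e3, e3_|e13 = -e1, e2_|e23 = e3, e3_|e23 = -e2:
e1 coeff: -v2*b12 - v3*b13 = -(3)*(-3) - (3)*(2) = 3
e2 coeff: v1*b12 - v3*b23 = (-1)*(-3) - (3)*(-4) = 15
e3 coeff: v1*b13 + v2*b23 = (-1)*(2) + (3)*(-4) = -14
v _| B = 3*e1 + 15*e2 - 14*e3


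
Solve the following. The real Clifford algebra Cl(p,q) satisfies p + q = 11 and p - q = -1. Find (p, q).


We need p + q = 11 and p - q = -1.
Adding: 2p = 11 + (-1) = 10, so p = 5.
Then q = 11 - 5 = 6.
(p, q) = (5, 6)


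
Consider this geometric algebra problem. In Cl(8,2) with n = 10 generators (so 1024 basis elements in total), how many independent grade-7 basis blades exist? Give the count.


Number of grade-k basis blades in Cl(p,q) with n = p + q is C(n, k).
n = 8 + 2 = 10
C(10, 7) = 10! / (7! * 3!)
= 3628800 / (5040 * 6)
= 120


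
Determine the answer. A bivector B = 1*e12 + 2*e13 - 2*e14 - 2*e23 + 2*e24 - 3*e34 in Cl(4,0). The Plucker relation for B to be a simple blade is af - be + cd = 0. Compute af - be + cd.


Plucker relation: af - be + cd
a*f = 1*(-3) = -3
b*e = 2*2 = 4
c*d = (-2)*(-2) = 4
af - be + cd = -3 - 4 + 4
= -3


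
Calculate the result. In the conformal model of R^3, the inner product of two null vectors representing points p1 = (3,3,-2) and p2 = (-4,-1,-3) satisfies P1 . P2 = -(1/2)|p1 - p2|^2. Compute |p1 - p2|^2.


p1 - p2 = (7, 4, 1)
|p1 - p2|^2 = 7^2 + 4^2 + 1^2
= 49 + 16 + 1
= 66


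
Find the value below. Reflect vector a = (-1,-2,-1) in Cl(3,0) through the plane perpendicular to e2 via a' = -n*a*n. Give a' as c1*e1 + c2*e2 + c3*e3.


Reflection formula: a' = -n*a*n, with n = e2 (unit vector, n^2 = 1).
For reflection through hyperplane perp to e2:
The component along e2 flips sign, others stay.
a = (-1, -2, -1)
a' = (-1, 2, -1)
a' = -1*e1 + 2*e2 - 1*e3


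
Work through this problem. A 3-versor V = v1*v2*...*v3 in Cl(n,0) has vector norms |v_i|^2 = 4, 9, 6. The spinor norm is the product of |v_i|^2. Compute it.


Spinor norm N(V) = |v1|^2 * |v2|^2 * ... * |v3|^2
= 4 * 9 * 6
Running product: 4, 36, 216
N(V) = 216


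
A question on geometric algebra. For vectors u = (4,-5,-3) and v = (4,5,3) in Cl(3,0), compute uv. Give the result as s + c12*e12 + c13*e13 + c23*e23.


In Cl(3,0): e_i^2 = 1, e_ie_j = -e_je_i for i != j.
Scalar part = u . v = 4*4 + (-5)*5 + (-3)*3
= 16 + (-25) + (-9) = -18
e12 coeff = 4*5 - (-5)*4 = 20 - (-20) = 40
e13 coeff = 4*3 - (-3)*4 = 12 - (-12) = 24
e23 coeff = (-5)*3 - (-3)*5 = -15 - (-15) = 0
uv = -18 + 40*e12 + 24*e13 + 0*e23


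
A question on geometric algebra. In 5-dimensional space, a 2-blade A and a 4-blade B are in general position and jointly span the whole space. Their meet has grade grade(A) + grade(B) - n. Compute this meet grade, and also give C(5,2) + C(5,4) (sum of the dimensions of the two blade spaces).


Meet grade = grade(A) + grade(B) - n
= 2 + 4 - 5 = 1
C(5,2) = 10
C(5,4) = 5
dim_A + dim_B = 10 + 5 = 15


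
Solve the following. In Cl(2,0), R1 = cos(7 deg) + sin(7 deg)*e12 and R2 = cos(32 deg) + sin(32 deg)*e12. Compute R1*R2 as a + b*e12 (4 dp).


Same-plane rotors commute and their half-angles add:
R1*R2 = cos(a1 + a2) + sin(a1 + a2)*e12.
a1 + a2 = 7 + 32 = 39 deg
cos(39 deg) = 0.7771
sin(39 deg) = 0.6293
R1*R2 = 0.7771 + 0.6293*e12


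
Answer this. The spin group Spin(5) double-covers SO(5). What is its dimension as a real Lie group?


Spin(n) double-covers SO(n); both have Lie algebra so(n) of dimension n(n-1)/2.
n = 5
n(n-1) = 5 * 4 = 20
dim Spin(5) = 20/2 = 10


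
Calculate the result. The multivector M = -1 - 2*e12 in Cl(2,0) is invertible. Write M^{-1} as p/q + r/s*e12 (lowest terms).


M = -1 - 2*e12, where e12^2 = -1.
Since M commutes with its reverse ~M = a - b*e12, M * ~M = a^2 - b^2*e12^2 = a^2 + b^2.
So M^{-1} = ~M / (a^2 + b^2) = (a - b*e12)/(a^2 + b^2).
a^2 + b^2 = 1 + 4 = 5
Scalar part = -1/5 = -1/5
Bivector coeff = 2/5 = 2/5
M^{-1} = -1/5 + 2/5*e12


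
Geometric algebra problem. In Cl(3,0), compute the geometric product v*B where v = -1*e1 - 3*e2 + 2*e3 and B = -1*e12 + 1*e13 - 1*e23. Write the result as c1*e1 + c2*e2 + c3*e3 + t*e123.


vB has grade-1 (vector) and grade-3 (trivector) parts: vB = (v _| B) + (v ^ B).
Vector part <vB>_1:
  e1: -v2*b12 - v3*b13 = -(-3)*(-1) - (2)*(1) = -5
  e2: v1*b12 - v3*b23 = (-1)*(-1) - (2)*(-1) = 3
  e3: v1*b13 + v2*b23 = (-1)*(1) + (-3)*(-1) = 2
Trivector part <vB>_3:
  e123: v1*b23 - v2*b13 + v3*b12 = (-1)*(-1) - (-3)*(1) + (2)*(-1) = 2
vB = -5*e1 + 3*e2 + 2*e3 + 2*e123


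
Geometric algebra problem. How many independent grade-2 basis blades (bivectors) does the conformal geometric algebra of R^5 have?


The conformal model of R^5 uses Cl(6,1) with m = 5 + 2 = 7 generators.
Number of grade-2 blades = C(m, 2) = C(7, 2)
= 7*6/2 = 21


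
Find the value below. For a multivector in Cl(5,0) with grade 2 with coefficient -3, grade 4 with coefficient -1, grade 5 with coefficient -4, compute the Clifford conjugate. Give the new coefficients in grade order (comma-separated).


Clifford conjugate sign for grade k: (-1)^(k(k+1)/2)
Grade 2: (-1)^(2*3/2) = (-1)^3 = -1, coeff -3 -> 3
Grade 4: (-1)^(4*5/2) = (-1)^10 = 1, coeff -1 -> -1
Grade 5: (-1)^(5*6/2) = (-1)^15 = -1, coeff -4 -> 4
Conjugated coefficients: 3, -1, 4


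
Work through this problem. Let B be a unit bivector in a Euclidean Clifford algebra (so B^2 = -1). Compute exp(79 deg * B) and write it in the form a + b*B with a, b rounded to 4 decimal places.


For a unit bivector B with B^2 = -1, the exponential series gives
e^(theta*B) = cos(theta) + sin(theta)*B (the GA analogue of Euler's formula).
theta = 79 degrees = 1.37881 rad
cos(79 deg) = 0.1908
sin(79 deg) = 0.9816
exp(theta*B) = 0.1908 + 0.9816*B


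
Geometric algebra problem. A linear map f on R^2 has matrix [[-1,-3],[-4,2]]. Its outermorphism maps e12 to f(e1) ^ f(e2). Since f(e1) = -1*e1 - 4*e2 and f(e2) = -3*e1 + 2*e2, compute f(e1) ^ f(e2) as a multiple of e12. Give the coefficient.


The outermorphism of a linear map f sends e1^e2 to f(e1)^f(e2).
f(e1) = -1*e1 - 4*e2
f(e2) = -3*e1 + 2*e2
f(e1) ^ f(e2) = (-1*e1 - 4*e2) ^ (-3*e1 + 2*e2)
= (-1)*2*e12 + (-4)*(-3)*e21
= (-2 - 12)*e12
= -14*e12
Coefficient = -14


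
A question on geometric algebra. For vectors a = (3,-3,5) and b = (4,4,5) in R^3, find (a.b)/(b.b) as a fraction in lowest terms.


Projection coefficient = (a . b) / (b . b)
a . b = 3*4 + (-3)*4 + 5*5
= 12 + (-12) + 25 = 25
b . b = 4^2 + 4^2 + 5^2
= 16 + 16 + 25 = 57
Coefficient = 25/57
In lowest terms: 25/57


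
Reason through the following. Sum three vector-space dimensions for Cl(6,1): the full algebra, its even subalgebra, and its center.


n = 6 + 1 = 7
Total dim = 2^7 = 128
Even subalgebra dim = 2^6 = 64
n is odd, so center dim = 2
Sum = 128 + 64 + 2 = 194


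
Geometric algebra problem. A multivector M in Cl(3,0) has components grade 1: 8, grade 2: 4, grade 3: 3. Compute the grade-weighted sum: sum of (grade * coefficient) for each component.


Grade-weighted sum = sum of grade_k * coefficient_k
1*8 = 8
2*4 = 8
3*3 = 9
Total = 8 + 8 + 9 = 25


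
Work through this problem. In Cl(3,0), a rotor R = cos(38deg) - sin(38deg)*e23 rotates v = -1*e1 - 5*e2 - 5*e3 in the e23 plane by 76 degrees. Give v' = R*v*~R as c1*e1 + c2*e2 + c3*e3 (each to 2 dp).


Rotor R = cos(38deg) - sin(38deg)*e23
Rotation angle theta = 2 * 38 = 76 degrees in the e23 plane (e2 -> e3).
The component perpendicular to the plane (e1) is invariant: v'_1 = v1 = -1.00
cos(76deg) = 0.2419, sin(76deg) = 0.9703
v'_2 = v2*cos(theta) - v3*sin(theta) = -5*0.2419 - (-5)*0.9703 = 3.64
v'_3 = v2*sin(theta) + v3*cos(theta) = -5*0.9703 + (-5)*0.2419 = -6.06
v' = -1.00*e1 + 3.64*e2 - 6.06*e3


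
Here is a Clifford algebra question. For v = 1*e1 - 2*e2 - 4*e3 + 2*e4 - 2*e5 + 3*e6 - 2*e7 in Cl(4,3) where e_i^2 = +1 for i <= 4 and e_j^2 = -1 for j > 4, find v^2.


v^2 = sum of c_i^2 * e_i^2
Positive signature terms (e_i^2 = +1): 1^2 + (-2)^2 + (-4)^2 + 2^2 = 25
Negative signature terms (e_j^2 = -1): (-2)^2 + 3^2 + (-2)^2 = 17
v^2 = 25 - 17 = 8


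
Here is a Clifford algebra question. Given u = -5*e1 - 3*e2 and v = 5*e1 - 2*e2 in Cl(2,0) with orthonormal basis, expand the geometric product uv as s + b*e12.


Expand: (-5*e1 - 3*e2)(5*e1 - 2*e2)
= (-5)*5*e1e1 + (-5)*(-2)*e1e2 + (-3)*5*e2e1 + (-3)*(-2)*e2e2
Using e1^2 = e2^2 = 1, e2e1 = -e1e2:
Scalar part s = (-5)*5 + (-3)*(-2) = -25 + 6 = -19
Bivector part b = (-5)*(-2) - (-3)*5 = 10 - (-15) = 25
uv = -19 + 25*e12


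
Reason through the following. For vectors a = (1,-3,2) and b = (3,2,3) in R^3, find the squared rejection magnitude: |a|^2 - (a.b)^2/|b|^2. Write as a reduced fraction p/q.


|a|^2 = 1^2 + (-3)^2 + 2^2 = 14
|b|^2 = 3^2 + 2^2 + 3^2 = 22
a . b = 1*3 + (-3)*2 + 2*3 = 3
(a.b)^2 = 3^2 = 9
|rej|^2 = 14 - 9/22
= (308 - 9)/22
= 299/22
In lowest terms: 299/22


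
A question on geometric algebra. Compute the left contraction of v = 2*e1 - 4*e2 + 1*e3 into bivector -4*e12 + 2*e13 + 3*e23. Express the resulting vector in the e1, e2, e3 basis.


Left contraction v _| B = <vB>_1 (grade-1 part of the geometric product vB).
Using e1_|e12 = e2, e2_|e12 = -e1, e1_|e13 = e3, e3_|e13 = -e1, e2_|e23 = e3, e3_|e23 = -e2:
e1 coeff: -v2*b12 - v3*b13 = -(-4)*(-4) - (1)*(2) = -18
e2 coeff: v1*b12 - v3*b23 = (2)*(-4) - (1)*(3) = -11
e3 coeff: v1*b13 + v2*b23 = (2)*(2) + (-4)*(3) = -8
v _| B = -18*e1 - 11*e2 - 8*e3


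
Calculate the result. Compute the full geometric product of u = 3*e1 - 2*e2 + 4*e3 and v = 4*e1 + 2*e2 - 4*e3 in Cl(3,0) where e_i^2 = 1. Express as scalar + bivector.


In Cl(3,0): e_i^2 = 1, e_ie_j = -e_je_i for i != j.
Scalar part = u . v = 3*4 + (-2)*2 + 4*(-4)
= 12 + (-4) + (-16) = -8
e12 coeff = 3*2 - (-2)*4 = 6 - (-8) = 14
e13 coeff = 3*(-4) - 4*4 = -12 - 16 = -28
e23 coeff = (-2)*(-4) - 4*2 = 8 - 8 = 0
uv = -8 + 14*e12 - 28*e13 + 0*e23


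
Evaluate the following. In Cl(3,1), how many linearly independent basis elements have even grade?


Even subalgebra dimension = 2^(n-1)
n = 3 + 1 = 4
2^(4 - 1) = 2^3 = 8
Verification: sum of C(4,k) for even k = 1 + 6 + 1 = 8
Result = 8


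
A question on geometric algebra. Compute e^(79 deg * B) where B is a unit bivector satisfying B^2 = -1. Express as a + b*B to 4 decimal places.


For a unit bivector B with B^2 = -1, the exponential series gives
e^(theta*B) = cos(theta) + sin(theta)*B (the GA analogue of Euler's formula).
theta = 79 degrees = 1.37881 rad
cos(79 deg) = 0.1908
sin(79 deg) = 0.9816
exp(theta*B) = 0.1908 + 0.9816*B


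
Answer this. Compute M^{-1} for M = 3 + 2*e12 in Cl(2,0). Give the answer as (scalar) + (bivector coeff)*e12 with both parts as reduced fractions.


M = 3 + 2*e12, where e12^2 = -1.
Since M commutes with its reverse ~M = a - b*e12, M * ~M = a^2 - b^2*e12^2 = a^2 + b^2.
So M^{-1} = ~M / (a^2 + b^2) = (a - b*e12)/(a^2 + b^2).
a^2 + b^2 = 9 + 4 = 13
Scalar part = 3/13 = 3/13
Bivector coeff = -2/13 = -2/13
M^{-1} = 3/13 - 2/13*e12


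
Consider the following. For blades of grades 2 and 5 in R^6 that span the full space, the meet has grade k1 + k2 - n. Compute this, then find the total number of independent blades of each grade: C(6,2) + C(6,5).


Meet grade = grade(A) + grade(B) - n
= 2 + 5 - 6 = 1
C(6,2) = 15
C(6,5) = 6
dim_A + dim_B = 15 + 6 = 21


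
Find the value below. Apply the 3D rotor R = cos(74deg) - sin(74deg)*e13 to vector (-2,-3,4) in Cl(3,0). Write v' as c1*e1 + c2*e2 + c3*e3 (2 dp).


Rotor R = cos(74deg) - sin(74deg)*e13
Rotation angle theta = 2 * 74 = 148 degrees in the e13 plane (e1 -> e3).
The component perpendicular to the plane (e2) is invariant: v'_2 = v2 = -3.00
cos(148deg) = -0.8480, sin(148deg) = 0.5299
v'_1 = v1*cos(theta) - v3*sin(theta) = -2*(-0.8480) - 4*0.5299 = -0.42
v'_3 = v1*sin(theta) + v3*cos(theta) = -2*0.5299 + 4*(-0.8480) = -4.45
v' = -0.42*e1 - 3.00*e2 - 4.45*e3


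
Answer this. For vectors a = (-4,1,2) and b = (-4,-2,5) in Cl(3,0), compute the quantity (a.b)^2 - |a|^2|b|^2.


a . b = (-4)*(-4) + 1*(-2) + 2*5
= 16 + (-2) + 10 = 24
|a|^2 = (-4)^2 + 1^2 + 2^2 = 21
|b|^2 = (-4)^2 + (-2)^2 + 5^2 = 45
(a.b)^2 = 24^2 = 576
|a|^2 * |b|^2 = 21 * 45 = 945
Result = 576 - 945 = -369


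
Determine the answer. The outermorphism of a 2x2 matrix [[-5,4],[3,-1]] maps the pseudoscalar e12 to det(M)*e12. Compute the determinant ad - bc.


The outermorphism of a linear map f sends e1^e2 to f(e1)^f(e2).
f(e1) = -5*e1 + 3*e2
f(e2) = 4*e1 - 1*e2
f(e1) ^ f(e2) = (-5*e1 + 3*e2) ^ (4*e1 - 1*e2)
= (-5)*(-1)*e12 + 3*4*e21
= (5 - 12)*e12
= -7*e12
Coefficient = -7


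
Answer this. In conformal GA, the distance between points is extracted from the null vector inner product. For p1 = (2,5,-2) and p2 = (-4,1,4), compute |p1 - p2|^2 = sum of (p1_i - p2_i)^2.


p1 - p2 = (6, 4, -6)
|p1 - p2|^2 = 6^2 + 4^2 + (-6)^2
= 36 + 16 + 36
= 88


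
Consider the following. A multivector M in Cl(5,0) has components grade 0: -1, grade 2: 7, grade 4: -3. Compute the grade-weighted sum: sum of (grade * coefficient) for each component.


Grade-weighted sum = sum of grade_k * coefficient_k
0*(-1) = 0
2*7 = 14
4*(-3) = -12
Total = 0 + 14 + (-12) = 2


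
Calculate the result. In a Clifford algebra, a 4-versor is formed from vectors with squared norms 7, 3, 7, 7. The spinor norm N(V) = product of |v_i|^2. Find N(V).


Spinor norm N(V) = |v1|^2 * |v2|^2 * ... * |v4|^2
= 7 * 3 * 7 * 7
Running product: 7, 21, 147, 1029
N(V) = 1029


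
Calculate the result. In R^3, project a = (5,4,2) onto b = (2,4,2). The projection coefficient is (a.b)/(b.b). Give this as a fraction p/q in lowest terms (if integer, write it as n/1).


Projection coefficient = (a . b) / (b . b)
a . b = 5*2 + 4*4 + 2*2
= 10 + 16 + 4 = 30
b . b = 2^2 + 4^2 + 2^2
= 4 + 16 + 4 = 24
Coefficient = 30/24
In lowest terms: 5/4


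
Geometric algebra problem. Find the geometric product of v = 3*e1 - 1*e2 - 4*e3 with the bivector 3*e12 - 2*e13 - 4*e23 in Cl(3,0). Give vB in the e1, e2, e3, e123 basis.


vB has grade-1 (vector) and grade-3 (trivector) parts: vB = (v _| B) + (v ^ B).
Vector part <vB>_1:
  e1: -v2*b12 - v3*b13 = -(-1)*(3) - (-4)*(-2) = -5
  e2: v1*b12 - v3*b23 = (3)*(3) - (-4)*(-4) = -7
  e3: v1*b13 + v2*b23 = (3)*(-2) + (-1)*(-4) = -2
Trivector part <vB>_3:
  e123: v1*b23 - v2*b13 + v3*b12 = (3)*(-4) - (-1)*(-2) + (-4)*(3) = -26
vB = -5*e1 - 7*e2 - 2*e3 - 26*e123


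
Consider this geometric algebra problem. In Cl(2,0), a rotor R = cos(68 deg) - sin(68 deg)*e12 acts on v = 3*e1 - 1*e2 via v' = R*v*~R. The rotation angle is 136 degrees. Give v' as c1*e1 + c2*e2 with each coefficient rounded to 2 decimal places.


Rotor R = cos(68deg) - sin(68deg)*e12
Rotation angle theta = 2 * 68 = 136 degrees
v' = R*v*~R rotates v by theta.
cos(136deg) = -0.7193, sin(136deg) = 0.6947
v'_1 = 3*cos(136deg) - (-1)*sin(136deg)
= 3*(-0.7193) - (-1)*0.6947
= -1.46
v'_2 = 3*sin(136deg) + (-1)*cos(136deg)
= 3*0.6947 + (-1)*(-0.7193)
= 2.80
v' = -1.46*e1 + 2.80*e2


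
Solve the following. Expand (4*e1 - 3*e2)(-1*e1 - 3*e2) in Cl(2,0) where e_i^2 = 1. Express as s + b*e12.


Expand: (4*e1 - 3*e2)(-1*e1 - 3*e2)
= 4*(-1)*e1e1 + 4*(-3)*e1e2 + (-3)*(-1)*e2e1 + (-3)*(-3)*e2e2
Using e1^2 = e2^2 = 1, e2e1 = -e1e2:
Scalar part s = 4*(-1) + (-3)*(-3) = -4 + 9 = 5
Bivector part b = 4*(-3) - (-3)*(-1) = -12 - 3 = -15
uv = 5 - 15*e12


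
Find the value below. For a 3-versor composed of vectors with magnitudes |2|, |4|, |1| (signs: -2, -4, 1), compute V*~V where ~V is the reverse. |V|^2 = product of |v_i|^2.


Each vector v_i has |v_i|^2 = s_i^2
Squared scales: (-2)^2 = 4, (-4)^2 = 16, 1^2 = 1
|V|^2 = 4 * 16 * 1
= 64


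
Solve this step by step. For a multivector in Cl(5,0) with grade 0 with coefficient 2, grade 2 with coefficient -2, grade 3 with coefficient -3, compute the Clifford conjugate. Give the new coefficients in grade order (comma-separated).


Clifford conjugate sign for grade k: (-1)^(k(k+1)/2)
Grade 0: (-1)^(0*1/2) = (-1)^0 = 1, coeff 2 -> 2
Grade 2: (-1)^(2*3/2) = (-1)^3 = -1, coeff -2 -> 2
Grade 3: (-1)^(3*4/2) = (-1)^6 = 1, coeff -3 -> -3
Conjugated coefficients: 2, 2, -3


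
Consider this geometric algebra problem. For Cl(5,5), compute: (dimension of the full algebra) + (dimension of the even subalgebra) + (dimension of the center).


n = 5 + 5 = 10
Total dim = 2^10 = 1024
Even subalgebra dim = 2^9 = 512
n is even, so center dim = 1
Sum = 1024 + 512 + 1 = 1537


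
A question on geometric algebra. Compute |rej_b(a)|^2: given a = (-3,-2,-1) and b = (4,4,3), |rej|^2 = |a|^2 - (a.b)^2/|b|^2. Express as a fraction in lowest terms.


|a|^2 = (-3)^2 + (-2)^2 + (-1)^2 = 14
|b|^2 = 4^2 + 4^2 + 3^2 = 41
a . b = (-3)*4 + (-2)*4 + (-1)*3 = -23
(a.b)^2 = (-23)^2 = 529
|rej|^2 = 14 - 529/41
= (574 - 529)/41
= 45/41
In lowest terms: 45/41


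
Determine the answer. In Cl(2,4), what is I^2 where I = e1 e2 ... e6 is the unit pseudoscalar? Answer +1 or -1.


The pseudoscalar I = e1...e_n (product of all n generators) of Cl(p,q) satisfies I^2 = (-1)^(q + n(n-1)/2).
p = 2, q = 4, n = p + q = 6
n(n-1)/2 = 6 * 5 / 2 = 15
Exponent = q + n(n-1)/2 = 4 + 15 = 19
I^2 = (-1)^19 = -1


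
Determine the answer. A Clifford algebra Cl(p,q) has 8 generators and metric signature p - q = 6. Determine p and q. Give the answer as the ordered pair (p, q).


We need p + q = 8 and p - q = 6.
Adding: 2p = 8 + 6 = 14, so p = 7.
Then q = 8 - 7 = 1.
(p, q) = (7, 1)


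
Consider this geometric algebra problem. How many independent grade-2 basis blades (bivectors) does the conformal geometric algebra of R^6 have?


The conformal model of R^6 uses Cl(7,1) with m = 6 + 2 = 8 generators.
Number of grade-2 blades = C(m, 2) = C(8, 2)
= 8*7/2 = 28


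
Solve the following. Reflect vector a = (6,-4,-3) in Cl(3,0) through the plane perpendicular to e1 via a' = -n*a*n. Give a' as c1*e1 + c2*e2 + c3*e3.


Reflection formula: a' = -n*a*n, with n = e1 (unit vector, n^2 = 1).
For reflection through hyperplane perp to e1:
The component along e1 flips sign, others stay.
a = (6, -4, -3)
a' = (-6, -4, -3)
a' = -6*e1 - 4*e2 - 3*e3


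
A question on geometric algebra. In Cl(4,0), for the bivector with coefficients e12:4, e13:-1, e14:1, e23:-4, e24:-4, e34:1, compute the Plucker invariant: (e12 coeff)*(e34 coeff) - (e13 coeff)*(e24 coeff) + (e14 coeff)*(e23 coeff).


Plucker relation: af - be + cd
a*f = 4*1 = 4
b*e = (-1)*(-4) = 4
c*d = 1*(-4) = -4
af - be + cd = 4 - 4 + (-4)
= -4


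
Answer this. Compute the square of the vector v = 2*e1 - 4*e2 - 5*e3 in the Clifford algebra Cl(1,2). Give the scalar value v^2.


v^2 = sum of c_i^2 * e_i^2
Positive signature terms (e_i^2 = +1): 2^2 = 4
Negative signature terms (e_j^2 = -1): (-4)^2 + (-5)^2 = 41
v^2 = 4 - 41 = -37


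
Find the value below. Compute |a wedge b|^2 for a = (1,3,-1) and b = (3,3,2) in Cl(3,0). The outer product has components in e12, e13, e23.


a wedge b = (a1*b2 - a2*b1)*e12 + (a1*b3 - a3*b1)*e13 + (a2*b3 - a3*b2)*e23
e12 coeff: 1*3 - 3*3 = 3 - 9 = -6
e13 coeff: 1*2 - (-1)*3 = 2 - (-3) = 5
e23 coeff: 3*2 - (-1)*3 = 6 - (-3) = 9
|a wedge b|^2 = (-6)^2 + 5^2 + 9^2
= 36 + 25 + 81
= 142


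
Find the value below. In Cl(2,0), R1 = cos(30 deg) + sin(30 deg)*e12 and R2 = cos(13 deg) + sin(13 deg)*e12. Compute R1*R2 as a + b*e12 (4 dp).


Same-plane rotors commute and their half-angles add:
R1*R2 = cos(a1 + a2) + sin(a1 + a2)*e12.
a1 + a2 = 30 + 13 = 43 deg
cos(43 deg) = 0.7314
sin(43 deg) = 0.6820
R1*R2 = 0.7314 + 0.6820*e12


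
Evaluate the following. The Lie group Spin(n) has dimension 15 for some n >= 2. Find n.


dim Spin(n) = dim so(n) = n(n-1)/2.
Solve n(n-1)/2 = 15, i.e. n^2 - n - 30 = 0.
Discriminant = 1 + 8*15 = 121
n = (1 + sqrt(121))/2 = (1 + 11)/2 = 6


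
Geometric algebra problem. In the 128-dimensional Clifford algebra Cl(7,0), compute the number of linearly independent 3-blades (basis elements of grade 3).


Number of grade-k basis blades in Cl(p,q) with n = p + q is C(n, k).
n = 7 + 0 = 7
C(7, 3) = 7! / (3! * 4!)
= 5040 / (6 * 24)
= 35


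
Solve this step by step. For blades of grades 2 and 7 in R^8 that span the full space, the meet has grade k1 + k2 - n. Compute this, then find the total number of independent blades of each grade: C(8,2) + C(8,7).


Meet grade = grade(A) + grade(B) - n
= 2 + 7 - 8 = 1
C(8,2) = 28
C(8,7) = 8
dim_A + dim_B = 28 + 8 = 36


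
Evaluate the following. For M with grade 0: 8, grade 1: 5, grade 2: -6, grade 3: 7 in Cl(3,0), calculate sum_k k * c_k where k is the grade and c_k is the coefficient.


Grade-weighted sum = sum of grade_k * coefficient_k
0*8 = 0
1*5 = 5
2*(-6) = -12
3*7 = 21
Total = 0 + 5 + (-12) + 21 = 14


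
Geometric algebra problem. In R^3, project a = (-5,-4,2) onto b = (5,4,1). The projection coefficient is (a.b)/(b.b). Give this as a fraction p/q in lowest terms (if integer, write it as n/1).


Projection coefficient = (a . b) / (b . b)
a . b = (-5)*5 + (-4)*4 + 2*1
= -25 + (-16) + 2 = -39
b . b = 5^2 + 4^2 + 1^2
= 25 + 16 + 1 = 42
Coefficient = -39/42
In lowest terms: -13/14


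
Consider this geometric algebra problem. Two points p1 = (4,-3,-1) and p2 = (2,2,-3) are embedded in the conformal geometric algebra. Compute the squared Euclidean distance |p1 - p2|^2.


p1 - p2 = (2, -5, 2)
|p1 - p2|^2 = 2^2 + (-5)^2 + 2^2
= 4 + 25 + 4
= 33


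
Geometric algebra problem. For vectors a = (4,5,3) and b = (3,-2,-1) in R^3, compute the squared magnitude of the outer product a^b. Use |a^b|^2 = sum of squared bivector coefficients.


a wedge b = (a1*b2 - a2*b1)*e12 + (a1*b3 - a3*b1)*e13 + (a2*b3 - a3*b2)*e23
e12 coeff: 4*(-2) - 5*3 = -8 - 15 = -23
e13 coeff: 4*(-1) - 3*3 = -4 - 9 = -13
e23 coeff: 5*(-1) - 3*(-2) = -5 - (-6) = 1
|a wedge b|^2 = (-23)^2 + (-13)^2 + 1^2
= 529 + 169 + 1
= 699


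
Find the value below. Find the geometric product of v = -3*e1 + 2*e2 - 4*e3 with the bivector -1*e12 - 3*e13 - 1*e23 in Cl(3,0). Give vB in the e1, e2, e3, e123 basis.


vB has grade-1 (vector) and grade-3 (trivector) parts: vB = (v _| B) + (v ^ B).
Vector part <vB>_1:
  e1: -v2*b12 - v3*b13 = -(2)*(-1) - (-4)*(-3) = -10
  e2: v1*b12 - v3*b23 = (-3)*(-1) - (-4)*(-1) = -1
  e3: v1*b13 + v2*b23 = (-3)*(-3) + (2)*(-1) = 7
Trivector part <vB>_3:
  e123: v1*b23 - v2*b13 + v3*b12 = (-3)*(-1) - (2)*(-3) + (-4)*(-1) = 13
vB = -10*e1 - 1*e2 + 7*e3 + 13*e123


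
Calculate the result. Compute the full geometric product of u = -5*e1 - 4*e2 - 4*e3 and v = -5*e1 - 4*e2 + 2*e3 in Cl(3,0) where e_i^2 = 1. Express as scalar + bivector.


In Cl(3,0): e_i^2 = 1, e_ie_j = -e_je_i for i != j.
Scalar part = u . v = (-5)*(-5) + (-4)*(-4) + (-4)*2
= 25 + 16 + (-8) = 33
e12 coeff = (-5)*(-4) - (-4)*(-5) = 20 - 20 = 0
e13 coeff = (-5)*2 - (-4)*(-5) = -10 - 20 = -30
e23 coeff = (-4)*2 - (-4)*(-4) = -8 - 16 = -24
uv = 33 + 0*e12 - 30*e13 - 24*e23


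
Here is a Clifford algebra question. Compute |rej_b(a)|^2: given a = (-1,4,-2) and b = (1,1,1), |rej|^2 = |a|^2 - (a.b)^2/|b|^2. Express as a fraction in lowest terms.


|a|^2 = (-1)^2 + 4^2 + (-2)^2 = 21
|b|^2 = 1^2 + 1^2 + 1^2 = 3
a . b = (-1)*1 + 4*1 + (-2)*1 = 1
(a.b)^2 = 1^2 = 1
|rej|^2 = 21 - 1/3
= (63 - 1)/3
= 62/3
In lowest terms: 62/3


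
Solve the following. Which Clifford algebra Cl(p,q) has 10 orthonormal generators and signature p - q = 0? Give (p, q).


We need p + q = 10 and p - q = 0.
Adding: 2p = 10 + 0 = 10, so p = 5.
Then q = 10 - 5 = 5.
(p, q) = (5, 5)


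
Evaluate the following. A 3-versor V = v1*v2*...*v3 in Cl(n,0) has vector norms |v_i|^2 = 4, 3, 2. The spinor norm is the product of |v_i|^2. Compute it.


Spinor norm N(V) = |v1|^2 * |v2|^2 * ... * |v3|^2
= 4 * 3 * 2
Running product: 4, 12, 24
N(V) = 24


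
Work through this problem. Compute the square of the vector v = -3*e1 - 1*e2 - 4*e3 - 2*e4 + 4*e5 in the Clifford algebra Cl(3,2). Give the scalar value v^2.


v^2 = sum of c_i^2 * e_i^2
Positive signature terms (e_i^2 = +1): (-3)^2 + (-1)^2 + (-4)^2 = 26
Negative signature terms (e_j^2 = -1): (-2)^2 + 4^2 = 20
v^2 = 26 - 20 = 6


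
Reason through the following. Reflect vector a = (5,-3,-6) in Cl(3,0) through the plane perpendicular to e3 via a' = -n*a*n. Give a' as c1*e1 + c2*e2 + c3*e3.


Reflection formula: a' = -n*a*n, with n = e3 (unit vector, n^2 = 1).
For reflection through hyperplane perp to e3:
The component along e3 flips sign, others stay.
a = (5, -3, -6)
a' = (5, -3, 6)
a' = 5*e1 - 3*e2 + 6*e3


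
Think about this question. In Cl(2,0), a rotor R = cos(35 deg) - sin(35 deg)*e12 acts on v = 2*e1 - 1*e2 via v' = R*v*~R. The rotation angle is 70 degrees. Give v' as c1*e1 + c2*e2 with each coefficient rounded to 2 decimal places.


Rotor R = cos(35deg) - sin(35deg)*e12
Rotation angle theta = 2 * 35 = 70 degrees
v' = R*v*~R rotates v by theta.
cos(70deg) = 0.3420, sin(70deg) = 0.9397
v'_1 = 2*cos(70deg) - (-1)*sin(70deg)
= 2*0.3420 - (-1)*0.9397
= 1.62
v'_2 = 2*sin(70deg) + (-1)*cos(70deg)
= 2*0.9397 + (-1)*0.3420
= 1.54
v' = 1.62*e1 + 1.54*e2


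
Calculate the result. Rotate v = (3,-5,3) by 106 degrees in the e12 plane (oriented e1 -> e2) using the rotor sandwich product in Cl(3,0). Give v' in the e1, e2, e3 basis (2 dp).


Rotor R = cos(53deg) - sin(53deg)*e12
Rotation angle theta = 2 * 53 = 106 degrees in the e12 plane (e1 -> e2).
The component perpendicular to the plane (e3) is invariant: v'_3 = v3 = 3.00
cos(106deg) = -0.2756, sin(106deg) = 0.9613
v'_1 = v1*cos(theta) - v2*sin(theta) = 3*(-0.2756) - (-5)*0.9613 = 3.98
v'_2 = v1*sin(theta) + v2*cos(theta) = 3*0.9613 + (-5)*(-0.2756) = 4.26
v' = 3.98*e1 + 4.26*e2 + 3.00*e3


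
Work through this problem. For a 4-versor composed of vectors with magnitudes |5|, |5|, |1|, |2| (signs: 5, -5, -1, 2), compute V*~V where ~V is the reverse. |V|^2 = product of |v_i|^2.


Each vector v_i has |v_i|^2 = s_i^2
Squared scales: 5^2 = 25, (-5)^2 = 25, (-1)^2 = 1, 2^2 = 4
|V|^2 = 25 * 25 * 1 * 4
= 2500


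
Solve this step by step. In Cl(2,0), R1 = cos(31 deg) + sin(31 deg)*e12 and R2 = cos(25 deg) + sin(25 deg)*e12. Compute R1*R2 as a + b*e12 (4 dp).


Same-plane rotors commute and their half-angles add:
R1*R2 = cos(a1 + a2) + sin(a1 + a2)*e12.
a1 + a2 = 31 + 25 = 56 deg
cos(56 deg) = 0.5592
sin(56 deg) = 0.8290
R1*R2 = 0.5592 + 0.8290*e12


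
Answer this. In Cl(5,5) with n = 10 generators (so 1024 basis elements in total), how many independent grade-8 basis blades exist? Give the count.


Number of grade-k basis blades in Cl(p,q) with n = p + q is C(n, k).
n = 5 + 5 = 10
C(10, 8) = 10! / (8! * 2!)
= 3628800 / (40320 * 2)
= 45


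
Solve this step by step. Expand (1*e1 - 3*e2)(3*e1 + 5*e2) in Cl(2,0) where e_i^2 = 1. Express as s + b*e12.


Expand: (1*e1 - 3*e2)(3*e1 + 5*e2)
= 1*3*e1e1 + 1*5*e1e2 + (-3)*3*e2e1 + (-3)*5*e2e2
Using e1^2 = e2^2 = 1, e2e1 = -e1e2:
Scalar part s = 1*3 + (-3)*5 = 3 + (-15) = -12
Bivector part b = 1*5 - (-3)*3 = 5 - (-9) = 14
uv = -12 + 14*e12


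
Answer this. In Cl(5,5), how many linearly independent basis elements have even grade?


Even subalgebra dimension = 2^(n-1)
n = 5 + 5 = 10
2^(10 - 1) = 2^9 = 512
Verification: sum of C(10,k) for even k = 1 + 45 + 210 + 210 + 45 + 1 = 512
Result = 512


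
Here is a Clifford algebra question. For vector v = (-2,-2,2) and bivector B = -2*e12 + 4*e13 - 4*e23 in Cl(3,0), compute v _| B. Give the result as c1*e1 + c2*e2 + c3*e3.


Left contraction v _| B = <vB>_1 (grade-1 part of the geometric product vB).
Using e1_|e12 = e2, e2_|e12 = -e1, e1_|e13 = e3, e3_|e13 = -e1, e2_|e23 = e3, e3_|e23 = -e2:
e1 coeff: -v2*b12 - v3*b13 = -(-2)*(-2) - (2)*(4) = -12
e2 coeff: v1*b12 - v3*b23 = (-2)*(-2) - (2)*(-4) = 12
e3 coeff: v1*b13 + v2*b23 = (-2)*(4) + (-2)*(-4) = 0
v _| B = -12*e1 + 12*e2 + 0*e3


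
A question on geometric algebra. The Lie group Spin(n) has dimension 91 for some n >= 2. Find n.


dim Spin(n) = dim so(n) = n(n-1)/2.
Solve n(n-1)/2 = 91, i.e. n^2 - n - 182 = 0.
Discriminant = 1 + 8*91 = 729
n = (1 + sqrt(729))/2 = (1 + 27)/2 = 14


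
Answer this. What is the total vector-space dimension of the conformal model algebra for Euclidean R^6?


The conformal model of R^6 uses Cl(7,1): the 6 Euclidean generators plus two extra orthogonal generators e+ (e+^2 = +1) and e- (e-^2 = -1), from which the null vectors e0, einf are built.
Number of generators m = 6 + 2 = 8.
dim Cl(p,q) = 2^m = 2^8 = 256


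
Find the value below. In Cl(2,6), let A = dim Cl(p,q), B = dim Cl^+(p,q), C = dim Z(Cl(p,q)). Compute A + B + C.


n = 2 + 6 = 8
Total dim = 2^8 = 256
Even subalgebra dim = 2^7 = 128
n is even, so center dim = 1
Sum = 256 + 128 + 1 = 385


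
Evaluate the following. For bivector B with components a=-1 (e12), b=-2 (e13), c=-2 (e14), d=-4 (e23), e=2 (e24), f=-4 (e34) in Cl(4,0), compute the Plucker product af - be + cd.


Plucker relation: af - be + cd
a*f = (-1)*(-4) = 4
b*e = (-2)*2 = -4
c*d = (-2)*(-4) = 8
af - be + cd = 4 - (-4) + 8
= 16


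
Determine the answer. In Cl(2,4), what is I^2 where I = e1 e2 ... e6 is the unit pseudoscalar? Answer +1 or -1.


The pseudoscalar I = e1...e_n (product of all n generators) of Cl(p,q) satisfies I^2 = (-1)^(q + n(n-1)/2).
p = 2, q = 4, n = p + q = 6
n(n-1)/2 = 6 * 5 / 2 = 15
Exponent = q + n(n-1)/2 = 4 + 15 = 19
I^2 = (-1)^19 = -1


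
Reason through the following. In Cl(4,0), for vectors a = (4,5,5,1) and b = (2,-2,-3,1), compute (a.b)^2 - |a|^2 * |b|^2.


a . b = 4*2 + 5*(-2) + 5*(-3) + 1*1
= 8 + (-10) + (-15) + 1 = -16
|a|^2 = 4^2 + 5^2 + 5^2 + 1^2 = 67
|b|^2 = 2^2 + (-2)^2 + (-3)^2 + 1^2 = 18
(a.b)^2 = (-16)^2 = 256
|a|^2 * |b|^2 = 67 * 18 = 1206
Result = 256 - 1206 = -950


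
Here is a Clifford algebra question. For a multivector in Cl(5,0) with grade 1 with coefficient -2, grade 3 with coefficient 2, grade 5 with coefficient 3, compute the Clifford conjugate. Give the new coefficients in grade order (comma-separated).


Clifford conjugate sign for grade k: (-1)^(k(k+1)/2)
Grade 1: (-1)^(1*2/2) = (-1)^1 = -1, coeff -2 -> 2
Grade 3: (-1)^(3*4/2) = (-1)^6 = 1, coeff 2 -> 2
Grade 5: (-1)^(5*6/2) = (-1)^15 = -1, coeff 3 -> -3
Conjugated coefficients: 2, 2, -3


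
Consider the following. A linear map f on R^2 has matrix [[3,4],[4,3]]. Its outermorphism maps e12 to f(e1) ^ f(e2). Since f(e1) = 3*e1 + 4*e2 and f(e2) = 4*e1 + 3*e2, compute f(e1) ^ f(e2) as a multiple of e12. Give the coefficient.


The outermorphism of a linear map f sends e1^e2 to f(e1)^f(e2).
f(e1) = 3*e1 + 4*e2
f(e2) = 4*e1 + 3*e2
f(e1) ^ f(e2) = (3*e1 + 4*e2) ^ (4*e1 + 3*e2)
= 3*3*e12 + 4*4*e21
= (9 - 16)*e12
= -7*e12
Coefficient = -7


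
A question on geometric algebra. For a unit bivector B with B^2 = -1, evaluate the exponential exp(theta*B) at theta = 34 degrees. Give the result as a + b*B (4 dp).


For a unit bivector B with B^2 = -1, the exponential series gives
e^(theta*B) = cos(theta) + sin(theta)*B (the GA analogue of Euler's formula).
theta = 34 degrees = 0.593412 rad
cos(34 deg) = 0.8290
sin(34 deg) = 0.5592
exp(theta*B) = 0.8290 + 0.5592*B


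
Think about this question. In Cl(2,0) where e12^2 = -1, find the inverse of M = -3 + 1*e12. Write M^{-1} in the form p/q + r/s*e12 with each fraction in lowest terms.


M = -3 + 1*e12, where e12^2 = -1.
Since M commutes with its reverse ~M = a - b*e12, M * ~M = a^2 - b^2*e12^2 = a^2 + b^2.
So M^{-1} = ~M / (a^2 + b^2) = (a - b*e12)/(a^2 + b^2).
a^2 + b^2 = 9 + 1 = 10
Scalar part = -3/10 = -3/10
Bivector coeff = -1/10 = -1/10
M^{-1} = -3/10 - 1/10*e12


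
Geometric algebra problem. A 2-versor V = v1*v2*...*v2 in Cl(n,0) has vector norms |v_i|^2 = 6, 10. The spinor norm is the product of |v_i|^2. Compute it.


Spinor norm N(V) = |v1|^2 * |v2|^2 * ... * |v2|^2
= 6 * 10
Running product: 6, 60
N(V) = 60


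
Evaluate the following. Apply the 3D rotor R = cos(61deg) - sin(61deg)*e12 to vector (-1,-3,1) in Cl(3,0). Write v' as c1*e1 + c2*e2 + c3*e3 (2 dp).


Rotor R = cos(61deg) - sin(61deg)*e12
Rotation angle theta = 2 * 61 = 122 degrees in the e12 plane (e1 -> e2).
The component perpendicular to the plane (e3) is invariant: v'_3 = v3 = 1.00
cos(122deg) = -0.5299, sin(122deg) = 0.8480
v'_1 = v1*cos(theta) - v2*sin(theta) = -1*(-0.5299) - (-3)*0.8480 = 3.07
v'_2 = v1*sin(theta) + v2*cos(theta) = -1*0.8480 + (-3)*(-0.5299) = 0.74
v' = 3.07*e1 + 0.74*e2 + 1.00*e3


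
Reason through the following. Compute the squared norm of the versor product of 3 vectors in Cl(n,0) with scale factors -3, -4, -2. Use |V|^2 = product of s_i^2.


Each vector v_i has |v_i|^2 = s_i^2
Squared scales: (-3)^2 = 9, (-4)^2 = 16, (-2)^2 = 4
|V|^2 = 9 * 16 * 4
= 576


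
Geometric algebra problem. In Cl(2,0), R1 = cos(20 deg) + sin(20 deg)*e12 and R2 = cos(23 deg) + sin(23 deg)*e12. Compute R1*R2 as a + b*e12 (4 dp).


Same-plane rotors commute and their half-angles add:
R1*R2 = cos(a1 + a2) + sin(a1 + a2)*e12.
a1 + a2 = 20 + 23 = 43 deg
cos(43 deg) = 0.7314
sin(43 deg) = 0.6820
R1*R2 = 0.7314 + 0.6820*e12
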